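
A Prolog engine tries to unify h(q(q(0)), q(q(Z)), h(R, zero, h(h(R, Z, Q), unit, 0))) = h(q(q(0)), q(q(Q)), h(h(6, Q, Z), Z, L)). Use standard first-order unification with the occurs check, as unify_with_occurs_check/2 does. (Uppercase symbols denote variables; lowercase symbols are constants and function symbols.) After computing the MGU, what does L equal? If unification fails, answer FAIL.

h(h(h(6, zero, zero), zero, zero), unit, 0)

Decompose h/3: q(q(0)) = q(q(0)),  q(q(Z)) = q(q(Q)),  h(R, zero, h(h(R, Z, Q), unit, 0)) = h(h(6, Q, Z), Z, L).
Delete trivial equation q(q(0)) = q(q(0)).
Decompose q/1: q(Z) = q(Q).
Decompose q/1: Z = Q.
Bind Z := Q; substituting into the remaining equation gives: h(R, zero, h(h(R, Q, Q), unit, 0)) = h(h(6, Q, Q), Q, L).
Decompose h/3: R = h(6, Q, Q),  zero = Q,  h(h(R, Q, Q), unit, 0) = L.
Bind R := h(6, Q, Q); substituting into the one remaining equation that mentions R gives: h(h(h(6, Q, Q), Q, Q), unit, 0) = L.
Bind Q := zero; substituting into the remaining equation gives: h(h(h(6, zero, zero), zero, zero), unit, 0) = L. Substituting into the earlier bindings gives Z := zero, R := h(6, zero, zero).
Bind L := h(h(h(6, zero, zero), zero, zero), unit, 0).
MGU = { Z -> zero, R -> h(6, zero, zero), Q -> zero, L -> h(h(h(6, zero, zero), zero, zero), unit, 0) }, so L -> h(h(h(6, zero, zero), zero, zero), unit, 0).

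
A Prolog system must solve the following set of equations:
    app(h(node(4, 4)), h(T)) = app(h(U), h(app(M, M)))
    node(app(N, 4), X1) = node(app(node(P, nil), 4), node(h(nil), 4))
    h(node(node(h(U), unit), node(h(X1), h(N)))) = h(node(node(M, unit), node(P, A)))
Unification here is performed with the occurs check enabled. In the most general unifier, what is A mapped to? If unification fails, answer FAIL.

Decompose app/2: h(node(4, 4)) = h(U),  h(T) = h(app(M, M)).
Decompose h/1: node(4, 4) = U.
Bind U := node(4, 4); substituting into the one remaining equation that mentions U gives: h(node(node(h(node(4, 4)), unit), node(h(X1), h(N)))) = h(node(node(M, unit), node(P, A))).
Decompose h/1: T = app(M, M).
Bind T := app(M, M); no other remaining equation mentions T.
Decompose node/2: app(N, 4) = app(node(P, nil), 4),  X1 = node(h(nil), 4).
Decompose app/2: N = node(P, nil),  4 = 4.
Bind N := node(P, nil); substituting into the one remaining equation that mentions N gives: h(node(node(h(node(4, 4)), unit), node(h(X1), h(node(P, nil))))) = h(node(node(M, unit), node(P, A))).
Delete trivial equation 4 = 4.
Bind X1 := node(h(nil), 4); substituting into the remaining equation gives: h(node(node(h(node(4, 4)), unit), node(h(node(h(nil), 4)), h(node(P, nil))))) = h(node(node(M, unit), node(P, A))).
Decompose h/1: node(node(h(node(4, 4)), unit), node(h(node(h(nil), 4)), h(node(P, nil)))) = node(node(M, unit), node(P, A)).
Decompose node/2: node(h(node(4, 4)), unit) = node(M, unit),  node(h(node(h(nil), 4)), h(node(P, nil))) = node(P, A).
Decompose node/2: h(node(4, 4)) = M,  unit = unit.
Bind M := h(node(4, 4)); no other remaining equation mentions M. Substituting into the earlier binding gives T := app(h(node(4, 4)), h(node(4, 4))).
Delete trivial equation unit = unit.
Decompose node/2: h(node(h(nil), 4)) = P,  h(node(P, nil)) = A.
Bind P := h(node(h(nil), 4)); substituting into the remaining equation gives: h(node(h(node(h(nil), 4)), nil)) = A. Substituting into the earlier binding gives N := node(h(node(h(nil), 4)), nil).
Bind A := h(node(h(node(h(nil), 4)), nil)).
MGU = { U ↦ node(4, 4), T ↦ app(h(node(4, 4)), h(node(4, 4))), N ↦ node(h(node(h(nil), 4)), nil), X1 ↦ node(h(nil), 4), M ↦ h(node(4, 4)), P ↦ h(node(h(nil), 4)), A ↦ h(node(h(node(h(nil), 4)), nil)) }, so A ↦ h(node(h(node(h(nil), 4)), nil)).

h(node(h(node(h(nil), 4)), nil))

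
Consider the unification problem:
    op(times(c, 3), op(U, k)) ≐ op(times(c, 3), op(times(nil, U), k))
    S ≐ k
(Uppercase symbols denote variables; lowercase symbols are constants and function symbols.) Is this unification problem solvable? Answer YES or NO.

NO

Decompose op/2: times(c, 3) ≐ times(c, 3),  op(U, k) ≐ op(times(nil, U), k).
Delete trivial equation times(c, 3) ≐ times(c, 3).
Decompose op/2: U ≐ times(nil, U),  k ≐ k.
Occurs check fails: U occurs in times(nil, U); the equation U ≐ times(nil, U) has no finite solution.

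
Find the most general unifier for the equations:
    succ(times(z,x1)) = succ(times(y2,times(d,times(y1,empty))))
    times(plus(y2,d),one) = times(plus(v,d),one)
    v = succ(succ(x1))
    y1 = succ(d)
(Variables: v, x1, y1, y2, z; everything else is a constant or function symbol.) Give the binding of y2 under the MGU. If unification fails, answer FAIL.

Decompose succ/1: times(z,x1) = times(y2,times(d,times(y1,empty))).
Decompose times/2: z = y2,  x1 = times(d,times(y1,empty)).
Bind z := y2; no other remaining equation mentions z.
Bind x1 := times(d,times(y1,empty)); substituting into the one remaining equation that mentions x1 gives: v = succ(succ(times(d,times(y1,empty)))).
Decompose times/2: plus(y2,d) = plus(v,d),  one = one.
Decompose plus/2: y2 = v,  d = d.
Bind y2 := v; no other remaining equation mentions y2. Substituting into the earlier binding gives z := v.
Delete trivial equation d = d.
Delete trivial equation one = one.
Bind v := succ(succ(times(d,times(y1,empty)))); no other remaining equation mentions v. Substituting into the earlier bindings gives z := succ(succ(times(d,times(y1,empty)))), y2 := succ(succ(times(d,times(y1,empty)))).
Bind y1 := succ(d). Substituting into the earlier bindings gives z := succ(succ(times(d,times(succ(d),empty)))), x1 := times(d,times(succ(d),empty)), y2 := succ(succ(times(d,times(succ(d),empty)))), v := succ(succ(times(d,times(succ(d),empty)))).
MGU = { z -> succ(succ(times(d,times(succ(d),empty)))), x1 -> times(d,times(succ(d),empty)), y2 -> succ(succ(times(d,times(succ(d),empty)))), v -> succ(succ(times(d,times(succ(d),empty)))), y1 -> succ(d) }, so y2 -> succ(succ(times(d,times(succ(d),empty)))).

succ(succ(times(d,times(succ(d),empty))))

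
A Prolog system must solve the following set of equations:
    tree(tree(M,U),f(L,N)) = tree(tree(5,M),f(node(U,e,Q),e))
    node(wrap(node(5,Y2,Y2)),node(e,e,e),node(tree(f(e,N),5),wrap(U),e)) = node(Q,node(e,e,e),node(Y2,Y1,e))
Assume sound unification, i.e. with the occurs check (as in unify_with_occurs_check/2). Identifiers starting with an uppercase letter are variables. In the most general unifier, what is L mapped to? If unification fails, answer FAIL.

node(5,e,wrap(node(5,tree(f(e,e),5),tree(f(e,e),5))))

Decompose tree/2: tree(M,U) = tree(5,M),  f(L,N) = f(node(U,e,Q),e).
Decompose tree/2: M = 5,  U = M.
Bind M := 5; substituting into the one remaining equation that mentions M gives: U = 5.
Bind U := 5; substituting into the remaining equations gives: f(L,N) = f(node(5,e,Q),e),  node(wrap(node(5,Y2,Y2)),node(e,e,e),node(tree(f(e,N),5),wrap(5),e)) = node(Q,node(e,e,e),node(Y2,Y1,e)).
Decompose f/2: L = node(5,e,Q),  N = e.
Bind L := node(5,e,Q); no other remaining equation mentions L.
Bind N := e; substituting into the remaining equation gives: node(wrap(node(5,Y2,Y2)),node(e,e,e),node(tree(f(e,e),5),wrap(5),e)) = node(Q,node(e,e,e),node(Y2,Y1,e)).
Decompose node/3: wrap(node(5,Y2,Y2)) = Q,  node(e,e,e) = node(e,e,e),  node(tree(f(e,e),5),wrap(5),e) = node(Y2,Y1,e).
Bind Q := wrap(node(5,Y2,Y2)); no other remaining equation mentions Q. Substituting into the earlier binding gives L := node(5,e,wrap(node(5,Y2,Y2))).
Delete trivial equation node(e,e,e) = node(e,e,e).
Decompose node/3: tree(f(e,e),5) = Y2,  wrap(5) = Y1,  e = e.
Bind Y2 := tree(f(e,e),5); no other remaining equation mentions Y2. Substituting into the earlier bindings gives L := node(5,e,wrap(node(5,tree(f(e,e),5),tree(f(e,e),5)))), Q := wrap(node(5,tree(f(e,e),5),tree(f(e,e),5))).
Bind Y1 := wrap(5); no other remaining equation mentions Y1.
Delete trivial equation e = e.
MGU = { M = 5, U = 5, L = node(5,e,wrap(node(5,tree(f(e,e),5),tree(f(e,e),5)))), N = e, Q = wrap(node(5,tree(f(e,e),5),tree(f(e,e),5))), Y2 = tree(f(e,e),5), Y1 = wrap(5) }, so L = node(5,e,wrap(node(5,tree(f(e,e),5),tree(f(e,e),5)))).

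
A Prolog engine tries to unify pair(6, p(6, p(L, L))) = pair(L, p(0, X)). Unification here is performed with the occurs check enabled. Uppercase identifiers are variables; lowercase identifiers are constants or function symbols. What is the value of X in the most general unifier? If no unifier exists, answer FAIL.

Decompose pair/2: 6 = L,  p(6, p(L, L)) = p(0, X).
Bind L := 6; substituting into the remaining equation gives: p(6, p(6, 6)) = p(0, X).
Decompose p/2: 6 = 0,  p(6, 6) = X.
Clash: constants 6 and 0 differ; no unifier exists.

FAIL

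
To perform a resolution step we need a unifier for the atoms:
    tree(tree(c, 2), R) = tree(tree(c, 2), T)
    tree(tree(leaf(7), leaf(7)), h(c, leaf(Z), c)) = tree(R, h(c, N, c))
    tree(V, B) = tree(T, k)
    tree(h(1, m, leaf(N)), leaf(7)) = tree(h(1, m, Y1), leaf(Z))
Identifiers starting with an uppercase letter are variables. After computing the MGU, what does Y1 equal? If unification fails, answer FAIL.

Decompose tree/2: tree(c, 2) = tree(c, 2),  R = T.
Delete trivial equation tree(c, 2) = tree(c, 2).
Bind R := T; substituting into the one remaining equation that mentions R gives: tree(tree(leaf(7), leaf(7)), h(c, leaf(Z), c)) = tree(T, h(c, N, c)).
Decompose tree/2: tree(leaf(7), leaf(7)) = T,  h(c, leaf(Z), c) = h(c, N, c).
Bind T := tree(leaf(7), leaf(7)); substituting into the one remaining equation that mentions T gives: tree(V, B) = tree(tree(leaf(7), leaf(7)), k). Substituting into the earlier binding gives R := tree(leaf(7), leaf(7)).
Decompose h/3: c = c,  leaf(Z) = N,  c = c.
Delete trivial equation c = c.
Bind N := leaf(Z); substituting into the one remaining equation that mentions N gives: tree(h(1, m, leaf(leaf(Z))), leaf(7)) = tree(h(1, m, Y1), leaf(Z)).
Delete trivial equation c = c.
Decompose tree/2: V = tree(leaf(7), leaf(7)),  B = k.
Bind V := tree(leaf(7), leaf(7)); no other remaining equation mentions V.
Bind B := k; no other remaining equation mentions B.
Decompose tree/2: h(1, m, leaf(leaf(Z))) = h(1, m, Y1),  leaf(7) = leaf(Z).
Decompose h/3: 1 = 1,  m = m,  leaf(leaf(Z)) = Y1.
Delete trivial equation 1 = 1.
Delete trivial equation m = m.
Bind Y1 := leaf(leaf(Z)); no other remaining equation mentions Y1.
Decompose leaf/1: 7 = Z.
Bind Z := 7. Substituting into the earlier bindings gives N := leaf(7), Y1 := leaf(leaf(7)).
MGU = { R -> tree(leaf(7), leaf(7)), T -> tree(leaf(7), leaf(7)), N -> leaf(7), V -> tree(leaf(7), leaf(7)), B -> k, Y1 -> leaf(leaf(7)), Z -> 7 }, so Y1 -> leaf(leaf(7)).

leaf(leaf(7))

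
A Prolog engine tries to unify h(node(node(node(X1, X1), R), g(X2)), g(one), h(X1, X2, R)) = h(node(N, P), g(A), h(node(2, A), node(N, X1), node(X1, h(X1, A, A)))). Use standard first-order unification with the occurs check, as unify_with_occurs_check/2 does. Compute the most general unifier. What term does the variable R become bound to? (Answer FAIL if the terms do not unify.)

node(node(2, one), h(node(2, one), one, one))

Decompose h/3: node(node(node(X1, X1), R), g(X2)) = node(N, P),  g(one) = g(A),  h(X1, X2, R) = h(node(2, A), node(N, X1), node(X1, h(X1, A, A))).
Decompose node/2: node(node(X1, X1), R) = N,  g(X2) = P.
Bind N := node(node(X1, X1), R); substituting into the one remaining equation that mentions N gives: h(X1, X2, R) = h(node(2, A), node(node(node(X1, X1), R), X1), node(X1, h(X1, A, A))).
Bind P := g(X2); no other remaining equation mentions P.
Decompose g/1: one = A.
Bind A := one; substituting into the remaining equation gives: h(X1, X2, R) = h(node(2, one), node(node(node(X1, X1), R), X1), node(X1, h(X1, one, one))).
Decompose h/3: X1 = node(2, one),  X2 = node(node(node(X1, X1), R), X1),  R = node(X1, h(X1, one, one)).
Bind X1 := node(2, one); substituting into the remaining equations gives: X2 = node(node(node(node(2, one), node(2, one)), R), node(2, one)),  R = node(node(2, one), h(node(2, one), one, one)). Substituting into the earlier binding gives N := node(node(node(2, one), node(2, one)), R).
Bind X2 := node(node(node(node(2, one), node(2, one)), R), node(2, one)); no other remaining equation mentions X2. Substituting into the earlier binding gives P := g(node(node(node(node(2, one), node(2, one)), R), node(2, one))).
Bind R := node(node(2, one), h(node(2, one), one, one)). Substituting into the earlier bindings gives N := node(node(node(2, one), node(2, one)), node(node(2, one), h(node(2, one), one, one))), P := g(node(node(node(node(2, one), node(2, one)), node(node(2, one), h(node(2, one), one, one))), node(2, one))), X2 := node(node(node(node(2, one), node(2, one)), node(node(2, one), h(node(2, one), one, one))), node(2, one)).
MGU = { N ↦ node(node(node(2, one), node(2, one)), node(node(2, one), h(node(2, one), one, one))), P ↦ g(node(node(node(node(2, one), node(2, one)), node(node(2, one), h(node(2, one), one, one))), node(2, one))), A ↦ one, X1 ↦ node(2, one), X2 ↦ node(node(node(node(2, one), node(2, one)), node(node(2, one), h(node(2, one), one, one))), node(2, one)), R ↦ node(node(2, one), h(node(2, one), one, one)) }, so R ↦ node(node(2, one), h(node(2, one), one, one)).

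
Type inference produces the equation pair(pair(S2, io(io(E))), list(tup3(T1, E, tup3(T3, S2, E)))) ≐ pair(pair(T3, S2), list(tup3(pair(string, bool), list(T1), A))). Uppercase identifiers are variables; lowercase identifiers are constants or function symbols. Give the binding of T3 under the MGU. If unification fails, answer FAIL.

io(io(list(pair(string, bool))))

Decompose pair/2: pair(S2, io(io(E))) ≐ pair(T3, S2),  list(tup3(T1, E, tup3(T3, S2, E))) ≐ list(tup3(pair(string, bool), list(T1), A)).
Decompose pair/2: S2 ≐ T3,  io(io(E)) ≐ S2.
Bind S2 := T3; substituting into the remaining equations gives: io(io(E)) ≐ T3,  list(tup3(T1, E, tup3(T3, T3, E))) ≐ list(tup3(pair(string, bool), list(T1), A)).
Bind T3 := io(io(E)); substituting into the remaining equation gives: list(tup3(T1, E, tup3(io(io(E)), io(io(E)), E))) ≐ list(tup3(pair(string, bool), list(T1), A)). Substituting into the earlier binding gives S2 := io(io(E)).
Decompose list/1: tup3(T1, E, tup3(io(io(E)), io(io(E)), E)) ≐ tup3(pair(string, bool), list(T1), A).
Decompose tup3/3: T1 ≐ pair(string, bool),  E ≐ list(T1),  tup3(io(io(E)), io(io(E)), E) ≐ A.
Bind T1 := pair(string, bool); substituting into the one remaining equation that mentions T1 gives: E ≐ list(pair(string, bool)).
Bind E := list(pair(string, bool)); substituting into the remaining equation gives: tup3(io(io(list(pair(string, bool)))), io(io(list(pair(string, bool)))), list(pair(string, bool))) ≐ A. Substituting into the earlier bindings gives S2 := io(io(list(pair(string, bool)))), T3 := io(io(list(pair(string, bool)))).
Bind A := tup3(io(io(list(pair(string, bool)))), io(io(list(pair(string, bool)))), list(pair(string, bool))).
MGU = { S2 := io(io(list(pair(string, bool)))), T3 := io(io(list(pair(string, bool)))), T1 := pair(string, bool), E := list(pair(string, bool)), A := tup3(io(io(list(pair(string, bool)))), io(io(list(pair(string, bool)))), list(pair(string, bool))) }, so T3 := io(io(list(pair(string, bool)))).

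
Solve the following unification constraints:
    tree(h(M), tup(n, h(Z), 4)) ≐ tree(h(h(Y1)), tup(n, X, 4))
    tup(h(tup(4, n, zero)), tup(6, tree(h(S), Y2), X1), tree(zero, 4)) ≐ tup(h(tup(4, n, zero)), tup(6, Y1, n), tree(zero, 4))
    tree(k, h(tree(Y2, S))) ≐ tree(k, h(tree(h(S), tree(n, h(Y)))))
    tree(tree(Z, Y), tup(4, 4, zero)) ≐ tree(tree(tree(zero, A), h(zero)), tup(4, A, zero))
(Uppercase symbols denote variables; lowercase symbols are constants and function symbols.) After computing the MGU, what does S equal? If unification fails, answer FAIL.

tree(n, h(h(zero)))

Decompose tree/2: h(M) ≐ h(h(Y1)),  tup(n, h(Z), 4) ≐ tup(n, X, 4).
Decompose h/1: M ≐ h(Y1).
Bind M := h(Y1); no other remaining equation mentions M.
Decompose tup/3: n ≐ n,  h(Z) ≐ X,  4 ≐ 4.
Delete trivial equation n ≐ n.
Bind X := h(Z); no other remaining equation mentions X.
Delete trivial equation 4 ≐ 4.
Decompose tup/3: h(tup(4, n, zero)) ≐ h(tup(4, n, zero)),  tup(6, tree(h(S), Y2), X1) ≐ tup(6, Y1, n),  tree(zero, 4) ≐ tree(zero, 4).
Delete trivial equation h(tup(4, n, zero)) ≐ h(tup(4, n, zero)).
Decompose tup/3: 6 ≐ 6,  tree(h(S), Y2) ≐ Y1,  X1 ≐ n.
Delete trivial equation 6 ≐ 6.
Bind Y1 := tree(h(S), Y2); no other remaining equation mentions Y1. Substituting into the earlier binding gives M := h(tree(h(S), Y2)).
Bind X1 := n; no other remaining equation mentions X1.
Delete trivial equation tree(zero, 4) ≐ tree(zero, 4).
Decompose tree/2: k ≐ k,  h(tree(Y2, S)) ≐ h(tree(h(S), tree(n, h(Y)))).
Delete trivial equation k ≐ k.
Decompose h/1: tree(Y2, S) ≐ tree(h(S), tree(n, h(Y))).
Decompose tree/2: Y2 ≐ h(S),  S ≐ tree(n, h(Y)).
Bind Y2 := h(S); no other remaining equation mentions Y2. Substituting into the earlier bindings gives M := h(tree(h(S), h(S))), Y1 := tree(h(S), h(S)).
Bind S := tree(n, h(Y)); no other remaining equation mentions S. Substituting into the earlier bindings gives M := h(tree(h(tree(n, h(Y))), h(tree(n, h(Y))))), Y1 := tree(h(tree(n, h(Y))), h(tree(n, h(Y)))), Y2 := h(tree(n, h(Y))).
Decompose tree/2: tree(Z, Y) ≐ tree(tree(zero, A), h(zero)),  tup(4, 4, zero) ≐ tup(4, A, zero).
Decompose tree/2: Z ≐ tree(zero, A),  Y ≐ h(zero).
Bind Z := tree(zero, A); no other remaining equation mentions Z. Substituting into the earlier binding gives X := h(tree(zero, A)).
Bind Y := h(zero); no other remaining equation mentions Y. Substituting into the earlier bindings gives M := h(tree(h(tree(n, h(h(zero)))), h(tree(n, h(h(zero)))))), Y1 := tree(h(tree(n, h(h(zero)))), h(tree(n, h(h(zero))))), Y2 := h(tree(n, h(h(zero)))), S := tree(n, h(h(zero))).
Decompose tup/3: 4 ≐ 4,  4 ≐ A,  zero ≐ zero.
Delete trivial equation 4 ≐ 4.
Bind A := 4; no other remaining equation mentions A. Substituting into the earlier bindings gives X := h(tree(zero, 4)), Z := tree(zero, 4).
Delete trivial equation zero ≐ zero.
MGU = { M ↦ h(tree(h(tree(n, h(h(zero)))), h(tree(n, h(h(zero)))))), X ↦ h(tree(zero, 4)), Y1 ↦ tree(h(tree(n, h(h(zero)))), h(tree(n, h(h(zero))))), X1 ↦ n, Y2 ↦ h(tree(n, h(h(zero)))), S ↦ tree(n, h(h(zero))), Z ↦ tree(zero, 4), Y ↦ h(zero), A ↦ 4 }, so S ↦ tree(n, h(h(zero))).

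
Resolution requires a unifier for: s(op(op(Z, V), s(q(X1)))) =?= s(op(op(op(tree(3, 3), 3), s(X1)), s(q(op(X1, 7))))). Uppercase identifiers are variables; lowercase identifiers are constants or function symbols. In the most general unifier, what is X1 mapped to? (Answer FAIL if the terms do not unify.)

FAIL

Decompose s/1: op(op(Z, V), s(q(X1))) =?= op(op(op(tree(3, 3), 3), s(X1)), s(q(op(X1, 7)))).
Decompose op/2: op(Z, V) =?= op(op(tree(3, 3), 3), s(X1)),  s(q(X1)) =?= s(q(op(X1, 7))).
Decompose op/2: Z =?= op(tree(3, 3), 3),  V =?= s(X1).
Bind Z := op(tree(3, 3), 3); no other remaining equation mentions Z.
Bind V := s(X1); no other remaining equation mentions V.
Decompose s/1: q(X1) =?= q(op(X1, 7)).
Decompose q/1: X1 =?= op(X1, 7).
Occurs check fails: X1 occurs in op(X1, 7); the equation X1 =?= op(X1, 7) has no finite solution.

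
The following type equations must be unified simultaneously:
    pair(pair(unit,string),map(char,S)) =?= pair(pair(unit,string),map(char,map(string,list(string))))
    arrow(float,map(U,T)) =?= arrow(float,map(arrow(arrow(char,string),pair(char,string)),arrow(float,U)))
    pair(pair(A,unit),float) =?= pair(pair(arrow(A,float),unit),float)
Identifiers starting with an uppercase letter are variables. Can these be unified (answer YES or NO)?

Decompose pair/2: pair(unit,string) =?= pair(unit,string),  map(char,S) =?= map(char,map(string,list(string))).
Delete trivial equation pair(unit,string) =?= pair(unit,string).
Decompose map/2: char =?= char,  S =?= map(string,list(string)).
Delete trivial equation char =?= char.
Bind S := map(string,list(string)); no other remaining equation mentions S.
Decompose arrow/2: float =?= float,  map(U,T) =?= map(arrow(arrow(char,string),pair(char,string)),arrow(float,U)).
Delete trivial equation float =?= float.
Decompose map/2: U =?= arrow(arrow(char,string),pair(char,string)),  T =?= arrow(float,U).
Bind U := arrow(arrow(char,string),pair(char,string)); substituting into the one remaining equation that mentions U gives: T =?= arrow(float,arrow(arrow(char,string),pair(char,string))).
Bind T := arrow(float,arrow(arrow(char,string),pair(char,string))); no other remaining equation mentions T.
Decompose pair/2: pair(A,unit) =?= pair(arrow(A,float),unit),  float =?= float.
Decompose pair/2: A =?= arrow(A,float),  unit =?= unit.
Occurs check fails: A occurs in arrow(A,float); the equation A =?= arrow(A,float) has no finite solution.

NO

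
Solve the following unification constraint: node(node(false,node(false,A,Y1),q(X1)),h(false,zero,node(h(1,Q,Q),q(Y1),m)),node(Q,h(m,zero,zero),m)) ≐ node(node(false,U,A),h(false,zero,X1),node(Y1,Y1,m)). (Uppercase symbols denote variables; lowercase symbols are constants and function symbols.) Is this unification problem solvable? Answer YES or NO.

YES

Decompose node/3: node(false,node(false,A,Y1),q(X1)) ≐ node(false,U,A),  h(false,zero,node(h(1,Q,Q),q(Y1),m)) ≐ h(false,zero,X1),  node(Q,h(m,zero,zero),m) ≐ node(Y1,Y1,m).
Decompose node/3: false ≐ false,  node(false,A,Y1) ≐ U,  q(X1) ≐ A.
Delete trivial equation false ≐ false.
Bind U := node(false,A,Y1); no other remaining equation mentions U.
Bind A := q(X1); no other remaining equation mentions A. Substituting into the earlier binding gives U := node(false,q(X1),Y1).
Decompose h/3: false ≐ false,  zero ≐ zero,  node(h(1,Q,Q),q(Y1),m) ≐ X1.
Delete trivial equation false ≐ false.
Delete trivial equation zero ≐ zero.
Bind X1 := node(h(1,Q,Q),q(Y1),m); no other remaining equation mentions X1. Substituting into the earlier bindings gives U := node(false,q(node(h(1,Q,Q),q(Y1),m)),Y1), A := q(node(h(1,Q,Q),q(Y1),m)).
Decompose node/3: Q ≐ Y1,  h(m,zero,zero) ≐ Y1,  m ≐ m.
Bind Q := Y1; no other remaining equation mentions Q. Substituting into the earlier bindings gives U := node(false,q(node(h(1,Y1,Y1),q(Y1),m)),Y1), A := q(node(h(1,Y1,Y1),q(Y1),m)), X1 := node(h(1,Y1,Y1),q(Y1),m).
Bind Y1 := h(m,zero,zero); no other remaining equation mentions Y1. Substituting into the earlier bindings gives U := node(false,q(node(h(1,h(m,zero,zero),h(m,zero,zero)),q(h(m,zero,zero)),m)),h(m,zero,zero)), A := q(node(h(1,h(m,zero,zero),h(m,zero,zero)),q(h(m,zero,zero)),m)), X1 := node(h(1,h(m,zero,zero),h(m,zero,zero)),q(h(m,zero,zero)),m), Q := h(m,zero,zero).
Delete trivial equation m ≐ m.
No equations remain and no clash or occurs-check failure arose, so a unifier exists.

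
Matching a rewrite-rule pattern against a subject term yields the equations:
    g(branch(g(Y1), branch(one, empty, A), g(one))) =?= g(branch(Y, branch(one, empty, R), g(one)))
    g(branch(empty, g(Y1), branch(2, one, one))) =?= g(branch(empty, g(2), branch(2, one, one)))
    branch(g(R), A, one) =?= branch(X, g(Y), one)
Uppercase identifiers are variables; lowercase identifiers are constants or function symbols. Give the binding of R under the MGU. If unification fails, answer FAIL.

Decompose g/1: branch(g(Y1), branch(one, empty, A), g(one)) =?= branch(Y, branch(one, empty, R), g(one)).
Decompose branch/3: g(Y1) =?= Y,  branch(one, empty, A) =?= branch(one, empty, R),  g(one) =?= g(one).
Bind Y := g(Y1); substituting into the one remaining equation that mentions Y gives: branch(g(R), A, one) =?= branch(X, g(g(Y1)), one).
Decompose branch/3: one =?= one,  empty =?= empty,  A =?= R.
Delete trivial equation one =?= one.
Delete trivial equation empty =?= empty.
Bind A := R; substituting into the one remaining equation that mentions A gives: branch(g(R), R, one) =?= branch(X, g(g(Y1)), one).
Delete trivial equation g(one) =?= g(one).
Decompose g/1: branch(empty, g(Y1), branch(2, one, one)) =?= branch(empty, g(2), branch(2, one, one)).
Decompose branch/3: empty =?= empty,  g(Y1) =?= g(2),  branch(2, one, one) =?= branch(2, one, one).
Delete trivial equation empty =?= empty.
Decompose g/1: Y1 =?= 2.
Bind Y1 := 2; substituting into the one remaining equation that mentions Y1 gives: branch(g(R), R, one) =?= branch(X, g(g(2)), one). Substituting into the earlier binding gives Y := g(2).
Delete trivial equation branch(2, one, one) =?= branch(2, one, one).
Decompose branch/3: g(R) =?= X,  R =?= g(g(2)),  one =?= one.
Bind X := g(R); no other remaining equation mentions X.
Bind R := g(g(2)); no other remaining equation mentions R. Substituting into the earlier bindings gives A := g(g(2)), X := g(g(g(2))).
Delete trivial equation one =?= one.
MGU = { Y ↦ g(2), A ↦ g(g(2)), Y1 ↦ 2, X ↦ g(g(g(2))), R ↦ g(g(2)) }, so R ↦ g(g(2)).

g(g(2))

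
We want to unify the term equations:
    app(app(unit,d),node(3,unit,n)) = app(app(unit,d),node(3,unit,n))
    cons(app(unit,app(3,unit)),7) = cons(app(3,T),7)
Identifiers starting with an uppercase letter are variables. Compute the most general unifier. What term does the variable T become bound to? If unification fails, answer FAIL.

Delete trivial equation app(app(unit,d),node(3,unit,n)) = app(app(unit,d),node(3,unit,n)).
Decompose cons/2: app(unit,app(3,unit)) = app(3,T),  7 = 7.
Decompose app/2: unit = 3,  app(3,unit) = T.
Clash: constants unit and 3 differ; no unifier exists.

FAIL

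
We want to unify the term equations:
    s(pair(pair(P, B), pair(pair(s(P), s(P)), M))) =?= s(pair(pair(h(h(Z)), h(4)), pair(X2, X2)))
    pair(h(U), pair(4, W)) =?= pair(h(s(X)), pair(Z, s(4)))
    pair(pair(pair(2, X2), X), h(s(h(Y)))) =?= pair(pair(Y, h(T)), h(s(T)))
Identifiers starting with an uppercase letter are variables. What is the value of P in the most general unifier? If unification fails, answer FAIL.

h(h(4))

Decompose s/1: pair(pair(P, B), pair(pair(s(P), s(P)), M)) =?= pair(pair(h(h(Z)), h(4)), pair(X2, X2)).
Decompose pair/2: pair(P, B) =?= pair(h(h(Z)), h(4)),  pair(pair(s(P), s(P)), M) =?= pair(X2, X2).
Decompose pair/2: P =?= h(h(Z)),  B =?= h(4).
Bind P := h(h(Z)); substituting into the one remaining equation that mentions P gives: pair(pair(s(h(h(Z))), s(h(h(Z)))), M) =?= pair(X2, X2).
Bind B := h(4); no other remaining equation mentions B.
Decompose pair/2: pair(s(h(h(Z))), s(h(h(Z)))) =?= X2,  M =?= X2.
Bind X2 := pair(s(h(h(Z))), s(h(h(Z)))); substituting into the 2 remaining equations that mention X2 gives: M =?= pair(s(h(h(Z))), s(h(h(Z)))),  pair(pair(pair(2, pair(s(h(h(Z))), s(h(h(Z))))), X), h(s(h(Y)))) =?= pair(pair(Y, h(T)), h(s(T))).
Bind M := pair(s(h(h(Z))), s(h(h(Z)))); no other remaining equation mentions M.
Decompose pair/2: h(U) =?= h(s(X)),  pair(4, W) =?= pair(Z, s(4)).
Decompose h/1: U =?= s(X).
Bind U := s(X); no other remaining equation mentions U.
Decompose pair/2: 4 =?= Z,  W =?= s(4).
Bind Z := 4; substituting into the one remaining equation that mentions Z gives: pair(pair(pair(2, pair(s(h(h(4))), s(h(h(4))))), X), h(s(h(Y)))) =?= pair(pair(Y, h(T)), h(s(T))). Substituting into the earlier bindings gives P := h(h(4)), X2 := pair(s(h(h(4))), s(h(h(4)))), M := pair(s(h(h(4))), s(h(h(4)))).
Bind W := s(4); no other remaining equation mentions W.
Decompose pair/2: pair(pair(2, pair(s(h(h(4))), s(h(h(4))))), X) =?= pair(Y, h(T)),  h(s(h(Y))) =?= h(s(T)).
Decompose pair/2: pair(2, pair(s(h(h(4))), s(h(h(4))))) =?= Y,  X =?= h(T).
Bind Y := pair(2, pair(s(h(h(4))), s(h(h(4))))); substituting into the one remaining equation that mentions Y gives: h(s(h(pair(2, pair(s(h(h(4))), s(h(h(4)))))))) =?= h(s(T)).
Bind X := h(T); no other remaining equation mentions X. Substituting into the earlier binding gives U := s(h(T)).
Decompose h/1: s(h(pair(2, pair(s(h(h(4))), s(h(h(4))))))) =?= s(T).
Decompose s/1: h(pair(2, pair(s(h(h(4))), s(h(h(4)))))) =?= T.
Bind T := h(pair(2, pair(s(h(h(4))), s(h(h(4)))))). Substituting into the earlier bindings gives U := s(h(h(pair(2, pair(s(h(h(4))), s(h(h(4)))))))), X := h(h(pair(2, pair(s(h(h(4))), s(h(h(4))))))).
MGU = { P := h(h(4)), B := h(4), X2 := pair(s(h(h(4))), s(h(h(4)))), M := pair(s(h(h(4))), s(h(h(4)))), U := s(h(h(pair(2, pair(s(h(h(4))), s(h(h(4)))))))), Z := 4, W := s(4), Y := pair(2, pair(s(h(h(4))), s(h(h(4))))), X := h(h(pair(2, pair(s(h(h(4))), s(h(h(4))))))), T := h(pair(2, pair(s(h(h(4))), s(h(h(4)))))) }, so P := h(h(4)).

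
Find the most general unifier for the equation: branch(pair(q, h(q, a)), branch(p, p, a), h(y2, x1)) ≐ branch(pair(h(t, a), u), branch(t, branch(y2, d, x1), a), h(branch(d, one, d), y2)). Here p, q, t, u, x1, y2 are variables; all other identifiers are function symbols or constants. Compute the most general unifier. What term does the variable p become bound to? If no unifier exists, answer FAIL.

Decompose branch/3: pair(q, h(q, a)) ≐ pair(h(t, a), u),  branch(p, p, a) ≐ branch(t, branch(y2, d, x1), a),  h(y2, x1) ≐ h(branch(d, one, d), y2).
Decompose pair/2: q ≐ h(t, a),  h(q, a) ≐ u.
Bind q := h(t, a); substituting into the one remaining equation that mentions q gives: h(h(t, a), a) ≐ u.
Bind u := h(h(t, a), a); no other remaining equation mentions u.
Decompose branch/3: p ≐ t,  p ≐ branch(y2, d, x1),  a ≐ a.
Bind p := t; substituting into the one remaining equation that mentions p gives: t ≐ branch(y2, d, x1).
Bind t := branch(y2, d, x1); no other remaining equation mentions t. Substituting into the earlier bindings gives q := h(branch(y2, d, x1), a), u := h(h(branch(y2, d, x1), a), a), p := branch(y2, d, x1).
Delete trivial equation a ≐ a.
Decompose h/2: y2 ≐ branch(d, one, d),  x1 ≐ y2.
Bind y2 := branch(d, one, d); substituting into the remaining equation gives: x1 ≐ branch(d, one, d). Substituting into the earlier bindings gives q := h(branch(branch(d, one, d), d, x1), a), u := h(h(branch(branch(d, one, d), d, x1), a), a), p := branch(branch(d, one, d), d, x1), t := branch(branch(d, one, d), d, x1).
Bind x1 := branch(d, one, d). Substituting into the earlier bindings gives q := h(branch(branch(d, one, d), d, branch(d, one, d)), a), u := h(h(branch(branch(d, one, d), d, branch(d, one, d)), a), a), p := branch(branch(d, one, d), d, branch(d, one, d)), t := branch(branch(d, one, d), d, branch(d, one, d)).
MGU = { q ↦ h(branch(branch(d, one, d), d, branch(d, one, d)), a), u ↦ h(h(branch(branch(d, one, d), d, branch(d, one, d)), a), a), p ↦ branch(branch(d, one, d), d, branch(d, one, d)), t ↦ branch(branch(d, one, d), d, branch(d, one, d)), y2 ↦ branch(d, one, d), x1 ↦ branch(d, one, d) }, so p ↦ branch(branch(d, one, d), d, branch(d, one, d)).

branch(branch(d, one, d), d, branch(d, one, d))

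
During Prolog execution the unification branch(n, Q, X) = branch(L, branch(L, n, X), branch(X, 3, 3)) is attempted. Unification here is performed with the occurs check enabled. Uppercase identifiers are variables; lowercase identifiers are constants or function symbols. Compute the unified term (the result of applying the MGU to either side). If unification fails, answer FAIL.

FAIL

Decompose branch/3: n = L,  Q = branch(L, n, X),  X = branch(X, 3, 3).
Bind L := n; substituting into the one remaining equation that mentions L gives: Q = branch(n, n, X).
Bind Q := branch(n, n, X); no other remaining equation mentions Q.
Occurs check fails: X occurs in branch(X, 3, 3); the equation X = branch(X, 3, 3) has no finite solution.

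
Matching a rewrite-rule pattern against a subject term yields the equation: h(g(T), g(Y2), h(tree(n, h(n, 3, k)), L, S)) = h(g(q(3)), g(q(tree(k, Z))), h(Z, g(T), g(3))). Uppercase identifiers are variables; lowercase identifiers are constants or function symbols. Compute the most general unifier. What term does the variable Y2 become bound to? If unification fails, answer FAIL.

Decompose h/3: g(T) = g(q(3)),  g(Y2) = g(q(tree(k, Z))),  h(tree(n, h(n, 3, k)), L, S) = h(Z, g(T), g(3)).
Decompose g/1: T = q(3).
Bind T := q(3); substituting into the one remaining equation that mentions T gives: h(tree(n, h(n, 3, k)), L, S) = h(Z, g(q(3)), g(3)).
Decompose g/1: Y2 = q(tree(k, Z)).
Bind Y2 := q(tree(k, Z)); no other remaining equation mentions Y2.
Decompose h/3: tree(n, h(n, 3, k)) = Z,  L = g(q(3)),  S = g(3).
Bind Z := tree(n, h(n, 3, k)); no other remaining equation mentions Z. Substituting into the earlier binding gives Y2 := q(tree(k, tree(n, h(n, 3, k)))).
Bind L := g(q(3)); no other remaining equation mentions L.
Bind S := g(3).
MGU = { T := q(3), Y2 := q(tree(k, tree(n, h(n, 3, k)))), Z := tree(n, h(n, 3, k)), L := g(q(3)), S := g(3) }, so Y2 := q(tree(k, tree(n, h(n, 3, k)))).

q(tree(k, tree(n, h(n, 3, k))))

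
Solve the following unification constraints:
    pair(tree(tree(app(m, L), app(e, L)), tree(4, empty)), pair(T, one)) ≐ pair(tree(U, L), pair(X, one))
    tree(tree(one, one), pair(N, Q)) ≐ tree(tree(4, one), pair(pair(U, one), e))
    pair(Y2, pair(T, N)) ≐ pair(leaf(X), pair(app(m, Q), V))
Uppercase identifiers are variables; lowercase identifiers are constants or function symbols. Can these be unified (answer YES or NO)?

Decompose pair/2: tree(tree(app(m, L), app(e, L)), tree(4, empty)) ≐ tree(U, L),  pair(T, one) ≐ pair(X, one).
Decompose tree/2: tree(app(m, L), app(e, L)) ≐ U,  tree(4, empty) ≐ L.
Bind U := tree(app(m, L), app(e, L)); substituting into the one remaining equation that mentions U gives: tree(tree(one, one), pair(N, Q)) ≐ tree(tree(4, one), pair(pair(tree(app(m, L), app(e, L)), one), e)).
Bind L := tree(4, empty); substituting into the one remaining equation that mentions L gives: tree(tree(one, one), pair(N, Q)) ≐ tree(tree(4, one), pair(pair(tree(app(m, tree(4, empty)), app(e, tree(4, empty))), one), e)). Substituting into the earlier binding gives U := tree(app(m, tree(4, empty)), app(e, tree(4, empty))).
Decompose pair/2: T ≐ X,  one ≐ one.
Bind T := X; substituting into the one remaining equation that mentions T gives: pair(Y2, pair(X, N)) ≐ pair(leaf(X), pair(app(m, Q), V)).
Delete trivial equation one ≐ one.
Decompose tree/2: tree(one, one) ≐ tree(4, one),  pair(N, Q) ≐ pair(pair(tree(app(m, tree(4, empty)), app(e, tree(4, empty))), one), e).
Decompose tree/2: one ≐ 4,  one ≐ one.
Clash: constants one and 4 differ; no unifier exists.

NO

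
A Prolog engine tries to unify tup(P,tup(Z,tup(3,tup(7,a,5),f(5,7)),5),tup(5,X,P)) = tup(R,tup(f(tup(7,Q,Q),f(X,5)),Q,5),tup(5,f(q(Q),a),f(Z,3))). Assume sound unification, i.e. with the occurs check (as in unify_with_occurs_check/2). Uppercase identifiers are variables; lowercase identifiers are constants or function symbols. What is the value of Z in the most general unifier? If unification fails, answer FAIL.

f(tup(7,tup(3,tup(7,a,5),f(5,7)),tup(3,tup(7,a,5),f(5,7))),f(f(q(tup(3,tup(7,a,5),f(5,7))),a),5))

Decompose tup/3: P = R,  tup(Z,tup(3,tup(7,a,5),f(5,7)),5) = tup(f(tup(7,Q,Q),f(X,5)),Q,5),  tup(5,X,P) = tup(5,f(q(Q),a),f(Z,3)).
Bind P := R; substituting into the one remaining equation that mentions P gives: tup(5,X,R) = tup(5,f(q(Q),a),f(Z,3)).
Decompose tup/3: Z = f(tup(7,Q,Q),f(X,5)),  tup(3,tup(7,a,5),f(5,7)) = Q,  5 = 5.
Bind Z := f(tup(7,Q,Q),f(X,5)); substituting into the one remaining equation that mentions Z gives: tup(5,X,R) = tup(5,f(q(Q),a),f(f(tup(7,Q,Q),f(X,5)),3)).
Bind Q := tup(3,tup(7,a,5),f(5,7)); substituting into the one remaining equation that mentions Q gives: tup(5,X,R) = tup(5,f(q(tup(3,tup(7,a,5),f(5,7))),a),f(f(tup(7,tup(3,tup(7,a,5),f(5,7)),tup(3,tup(7,a,5),f(5,7))),f(X,5)),3)). Substituting into the earlier binding gives Z := f(tup(7,tup(3,tup(7,a,5),f(5,7)),tup(3,tup(7,a,5),f(5,7))),f(X,5)).
Delete trivial equation 5 = 5.
Decompose tup/3: 5 = 5,  X = f(q(tup(3,tup(7,a,5),f(5,7))),a),  R = f(f(tup(7,tup(3,tup(7,a,5),f(5,7)),tup(3,tup(7,a,5),f(5,7))),f(X,5)),3).
Delete trivial equation 5 = 5.
Bind X := f(q(tup(3,tup(7,a,5),f(5,7))),a); substituting into the remaining equation gives: R = f(f(tup(7,tup(3,tup(7,a,5),f(5,7)),tup(3,tup(7,a,5),f(5,7))),f(f(q(tup(3,tup(7,a,5),f(5,7))),a),5)),3). Substituting into the earlier binding gives Z := f(tup(7,tup(3,tup(7,a,5),f(5,7)),tup(3,tup(7,a,5),f(5,7))),f(f(q(tup(3,tup(7,a,5),f(5,7))),a),5)).
Bind R := f(f(tup(7,tup(3,tup(7,a,5),f(5,7)),tup(3,tup(7,a,5),f(5,7))),f(f(q(tup(3,tup(7,a,5),f(5,7))),a),5)),3). Substituting into the earlier binding gives P := f(f(tup(7,tup(3,tup(7,a,5),f(5,7)),tup(3,tup(7,a,5),f(5,7))),f(f(q(tup(3,tup(7,a,5),f(5,7))),a),5)),3).
MGU = { P -> f(f(tup(7,tup(3,tup(7,a,5),f(5,7)),tup(3,tup(7,a,5),f(5,7))),f(f(q(tup(3,tup(7,a,5),f(5,7))),a),5)),3), Z -> f(tup(7,tup(3,tup(7,a,5),f(5,7)),tup(3,tup(7,a,5),f(5,7))),f(f(q(tup(3,tup(7,a,5),f(5,7))),a),5)), Q -> tup(3,tup(7,a,5),f(5,7)), X -> f(q(tup(3,tup(7,a,5),f(5,7))),a), R -> f(f(tup(7,tup(3,tup(7,a,5),f(5,7)),tup(3,tup(7,a,5),f(5,7))),f(f(q(tup(3,tup(7,a,5),f(5,7))),a),5)),3) }, so Z -> f(tup(7,tup(3,tup(7,a,5),f(5,7)),tup(3,tup(7,a,5),f(5,7))),f(f(q(tup(3,tup(7,a,5),f(5,7))),a),5)).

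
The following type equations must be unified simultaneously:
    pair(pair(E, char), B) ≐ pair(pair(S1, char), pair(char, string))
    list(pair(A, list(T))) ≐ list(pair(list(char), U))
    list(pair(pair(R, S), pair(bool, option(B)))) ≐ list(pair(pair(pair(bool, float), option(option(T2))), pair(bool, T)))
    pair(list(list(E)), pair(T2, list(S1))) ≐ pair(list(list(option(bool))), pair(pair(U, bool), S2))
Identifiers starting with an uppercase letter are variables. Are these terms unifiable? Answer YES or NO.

Decompose pair/2: pair(E, char) ≐ pair(S1, char),  B ≐ pair(char, string).
Decompose pair/2: E ≐ S1,  char ≐ char.
Bind E := S1; substituting into the one remaining equation that mentions E gives: pair(list(list(S1)), pair(T2, list(S1))) ≐ pair(list(list(option(bool))), pair(pair(U, bool), S2)).
Delete trivial equation char ≐ char.
Bind B := pair(char, string); substituting into the one remaining equation that mentions B gives: list(pair(pair(R, S), pair(bool, option(pair(char, string))))) ≐ list(pair(pair(pair(bool, float), option(option(T2))), pair(bool, T))).
Decompose list/1: pair(A, list(T)) ≐ pair(list(char), U).
Decompose pair/2: A ≐ list(char),  list(T) ≐ U.
Bind A := list(char); no other remaining equation mentions A.
Bind U := list(T); substituting into the one remaining equation that mentions U gives: pair(list(list(S1)), pair(T2, list(S1))) ≐ pair(list(list(option(bool))), pair(pair(list(T), bool), S2)).
Decompose list/1: pair(pair(R, S), pair(bool, option(pair(char, string)))) ≐ pair(pair(pair(bool, float), option(option(T2))), pair(bool, T)).
Decompose pair/2: pair(R, S) ≐ pair(pair(bool, float), option(option(T2))),  pair(bool, option(pair(char, string))) ≐ pair(bool, T).
Decompose pair/2: R ≐ pair(bool, float),  S ≐ option(option(T2)).
Bind R := pair(bool, float); no other remaining equation mentions R.
Bind S := option(option(T2)); no other remaining equation mentions S.
Decompose pair/2: bool ≐ bool,  option(pair(char, string)) ≐ T.
Delete trivial equation bool ≐ bool.
Bind T := option(pair(char, string)); substituting into the remaining equation gives: pair(list(list(S1)), pair(T2, list(S1))) ≐ pair(list(list(option(bool))), pair(pair(list(option(pair(char, string))), bool), S2)). Substituting into the earlier binding gives U := list(option(pair(char, string))).
Decompose pair/2: list(list(S1)) ≐ list(list(option(bool))),  pair(T2, list(S1)) ≐ pair(pair(list(option(pair(char, string))), bool), S2).
Decompose list/1: list(S1) ≐ list(option(bool)).
Decompose list/1: S1 ≐ option(bool).
Bind S1 := option(bool); substituting into the remaining equation gives: pair(T2, list(option(bool))) ≐ pair(pair(list(option(pair(char, string))), bool), S2). Substituting into the earlier binding gives E := option(bool).
Decompose pair/2: T2 ≐ pair(list(option(pair(char, string))), bool),  list(option(bool)) ≐ S2.
Bind T2 := pair(list(option(pair(char, string))), bool); no other remaining equation mentions T2. Substituting into the earlier binding gives S := option(option(pair(list(option(pair(char, string))), bool))).
Bind S2 := list(option(bool)).
No equations remain and no clash or occurs-check failure arose, so a unifier exists.

YES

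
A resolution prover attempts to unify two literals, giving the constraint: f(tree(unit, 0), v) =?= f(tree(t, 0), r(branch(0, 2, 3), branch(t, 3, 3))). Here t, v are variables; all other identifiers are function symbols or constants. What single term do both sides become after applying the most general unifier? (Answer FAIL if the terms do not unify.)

f(tree(unit, 0), r(branch(0, 2, 3), branch(unit, 3, 3)))

Decompose f/2: tree(unit, 0) =?= tree(t, 0),  v =?= r(branch(0, 2, 3), branch(t, 3, 3)).
Decompose tree/2: unit =?= t,  0 =?= 0.
Bind t := unit; substituting into the one remaining equation that mentions t gives: v =?= r(branch(0, 2, 3), branch(unit, 3, 3)).
Delete trivial equation 0 =?= 0.
Bind v := r(branch(0, 2, 3), branch(unit, 3, 3)).
Applying the MGU to either side gives f(tree(unit, 0), r(branch(0, 2, 3), branch(unit, 3, 3))).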